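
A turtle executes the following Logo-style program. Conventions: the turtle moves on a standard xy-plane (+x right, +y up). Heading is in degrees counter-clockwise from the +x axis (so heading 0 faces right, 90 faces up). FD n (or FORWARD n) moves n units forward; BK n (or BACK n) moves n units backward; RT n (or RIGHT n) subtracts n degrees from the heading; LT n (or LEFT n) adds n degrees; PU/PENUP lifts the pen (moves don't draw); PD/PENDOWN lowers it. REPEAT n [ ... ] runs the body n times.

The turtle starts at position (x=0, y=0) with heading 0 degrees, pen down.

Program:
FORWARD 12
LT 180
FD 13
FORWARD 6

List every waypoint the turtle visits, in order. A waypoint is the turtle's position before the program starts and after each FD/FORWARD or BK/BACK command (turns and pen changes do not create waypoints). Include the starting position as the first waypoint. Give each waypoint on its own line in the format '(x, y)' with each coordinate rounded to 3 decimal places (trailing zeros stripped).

Executing turtle program step by step:
Start: pos=(0,0), heading=0, pen down
FD 12: (0,0) -> (12,0) [heading=0, draw]
LT 180: heading 0 -> 180
FD 13: (12,0) -> (-1,0) [heading=180, draw]
FD 6: (-1,0) -> (-7,0) [heading=180, draw]
Final: pos=(-7,0), heading=180, 3 segment(s) drawn
Waypoints (4 total):
(0, 0)
(12, 0)
(-1, 0)
(-7, 0)

Answer: (0, 0)
(12, 0)
(-1, 0)
(-7, 0)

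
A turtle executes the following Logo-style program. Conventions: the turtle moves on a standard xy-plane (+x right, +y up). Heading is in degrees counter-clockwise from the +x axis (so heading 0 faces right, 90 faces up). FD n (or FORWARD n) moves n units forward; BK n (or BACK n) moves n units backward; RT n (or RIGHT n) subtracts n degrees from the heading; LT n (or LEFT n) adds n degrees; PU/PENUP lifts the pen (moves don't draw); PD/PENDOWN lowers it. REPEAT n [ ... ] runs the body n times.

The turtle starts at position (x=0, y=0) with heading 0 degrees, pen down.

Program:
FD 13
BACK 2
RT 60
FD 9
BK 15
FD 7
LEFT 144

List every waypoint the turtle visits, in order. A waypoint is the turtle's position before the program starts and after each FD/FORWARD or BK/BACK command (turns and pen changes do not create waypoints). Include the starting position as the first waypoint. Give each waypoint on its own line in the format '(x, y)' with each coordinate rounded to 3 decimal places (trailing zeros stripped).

Answer: (0, 0)
(13, 0)
(11, 0)
(15.5, -7.794)
(8, 5.196)
(11.5, -0.866)

Derivation:
Executing turtle program step by step:
Start: pos=(0,0), heading=0, pen down
FD 13: (0,0) -> (13,0) [heading=0, draw]
BK 2: (13,0) -> (11,0) [heading=0, draw]
RT 60: heading 0 -> 300
FD 9: (11,0) -> (15.5,-7.794) [heading=300, draw]
BK 15: (15.5,-7.794) -> (8,5.196) [heading=300, draw]
FD 7: (8,5.196) -> (11.5,-0.866) [heading=300, draw]
LT 144: heading 300 -> 84
Final: pos=(11.5,-0.866), heading=84, 5 segment(s) drawn
Waypoints (6 total):
(0, 0)
(13, 0)
(11, 0)
(15.5, -7.794)
(8, 5.196)
(11.5, -0.866)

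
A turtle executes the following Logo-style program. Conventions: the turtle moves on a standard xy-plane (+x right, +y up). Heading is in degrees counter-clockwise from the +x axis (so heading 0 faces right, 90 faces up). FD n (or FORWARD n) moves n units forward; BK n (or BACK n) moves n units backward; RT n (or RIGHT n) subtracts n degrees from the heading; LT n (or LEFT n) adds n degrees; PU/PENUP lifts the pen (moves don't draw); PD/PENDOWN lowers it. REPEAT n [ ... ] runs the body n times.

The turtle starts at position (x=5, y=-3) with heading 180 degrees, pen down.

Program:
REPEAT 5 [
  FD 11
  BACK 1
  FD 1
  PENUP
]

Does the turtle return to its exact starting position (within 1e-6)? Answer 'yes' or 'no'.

Executing turtle program step by step:
Start: pos=(5,-3), heading=180, pen down
REPEAT 5 [
  -- iteration 1/5 --
  FD 11: (5,-3) -> (-6,-3) [heading=180, draw]
  BK 1: (-6,-3) -> (-5,-3) [heading=180, draw]
  FD 1: (-5,-3) -> (-6,-3) [heading=180, draw]
  PU: pen up
  -- iteration 2/5 --
  FD 11: (-6,-3) -> (-17,-3) [heading=180, move]
  BK 1: (-17,-3) -> (-16,-3) [heading=180, move]
  FD 1: (-16,-3) -> (-17,-3) [heading=180, move]
  PU: pen up
  -- iteration 3/5 --
  FD 11: (-17,-3) -> (-28,-3) [heading=180, move]
  BK 1: (-28,-3) -> (-27,-3) [heading=180, move]
  FD 1: (-27,-3) -> (-28,-3) [heading=180, move]
  PU: pen up
  -- iteration 4/5 --
  FD 11: (-28,-3) -> (-39,-3) [heading=180, move]
  BK 1: (-39,-3) -> (-38,-3) [heading=180, move]
  FD 1: (-38,-3) -> (-39,-3) [heading=180, move]
  PU: pen up
  -- iteration 5/5 --
  FD 11: (-39,-3) -> (-50,-3) [heading=180, move]
  BK 1: (-50,-3) -> (-49,-3) [heading=180, move]
  FD 1: (-49,-3) -> (-50,-3) [heading=180, move]
  PU: pen up
]
Final: pos=(-50,-3), heading=180, 3 segment(s) drawn

Start position: (5, -3)
Final position: (-50, -3)
Distance = 55; >= 1e-6 -> NOT closed

Answer: no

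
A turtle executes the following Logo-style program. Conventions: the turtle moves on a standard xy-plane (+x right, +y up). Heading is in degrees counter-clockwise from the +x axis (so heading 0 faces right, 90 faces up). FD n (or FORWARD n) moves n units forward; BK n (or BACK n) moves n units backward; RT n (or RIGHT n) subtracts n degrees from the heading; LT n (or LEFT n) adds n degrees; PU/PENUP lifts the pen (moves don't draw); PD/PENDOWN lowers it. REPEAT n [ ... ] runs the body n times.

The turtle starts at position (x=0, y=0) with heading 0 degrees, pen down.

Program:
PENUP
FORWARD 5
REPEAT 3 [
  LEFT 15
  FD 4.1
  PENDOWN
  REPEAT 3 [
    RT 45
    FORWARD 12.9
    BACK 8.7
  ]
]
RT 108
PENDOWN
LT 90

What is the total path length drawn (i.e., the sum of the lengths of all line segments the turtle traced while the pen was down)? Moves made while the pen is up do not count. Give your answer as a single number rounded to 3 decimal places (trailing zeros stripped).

Answer: 202.6

Derivation:
Executing turtle program step by step:
Start: pos=(0,0), heading=0, pen down
PU: pen up
FD 5: (0,0) -> (5,0) [heading=0, move]
REPEAT 3 [
  -- iteration 1/3 --
  LT 15: heading 0 -> 15
  FD 4.1: (5,0) -> (8.96,1.061) [heading=15, move]
  PD: pen down
  REPEAT 3 [
    -- iteration 1/3 --
    RT 45: heading 15 -> 330
    FD 12.9: (8.96,1.061) -> (20.132,-5.389) [heading=330, draw]
    BK 8.7: (20.132,-5.389) -> (12.598,-1.039) [heading=330, draw]
    -- iteration 2/3 --
    RT 45: heading 330 -> 285
    FD 12.9: (12.598,-1.039) -> (15.936,-13.499) [heading=285, draw]
    BK 8.7: (15.936,-13.499) -> (13.685,-5.096) [heading=285, draw]
    -- iteration 3/3 --
    RT 45: heading 285 -> 240
    FD 12.9: (13.685,-5.096) -> (7.235,-16.267) [heading=240, draw]
    BK 8.7: (7.235,-16.267) -> (11.585,-8.733) [heading=240, draw]
  ]
  -- iteration 2/3 --
  LT 15: heading 240 -> 255
  FD 4.1: (11.585,-8.733) -> (10.523,-12.693) [heading=255, draw]
  PD: pen down
  REPEAT 3 [
    -- iteration 1/3 --
    RT 45: heading 255 -> 210
    FD 12.9: (10.523,-12.693) -> (-0.648,-19.143) [heading=210, draw]
    BK 8.7: (-0.648,-19.143) -> (6.886,-14.793) [heading=210, draw]
    -- iteration 2/3 --
    RT 45: heading 210 -> 165
    FD 12.9: (6.886,-14.793) -> (-5.574,-11.455) [heading=165, draw]
    BK 8.7: (-5.574,-11.455) -> (2.829,-13.706) [heading=165, draw]
    -- iteration 3/3 --
    RT 45: heading 165 -> 120
    FD 12.9: (2.829,-13.706) -> (-3.621,-2.535) [heading=120, draw]
    BK 8.7: (-3.621,-2.535) -> (0.729,-10.069) [heading=120, draw]
  ]
  -- iteration 3/3 --
  LT 15: heading 120 -> 135
  FD 4.1: (0.729,-10.069) -> (-2.17,-7.17) [heading=135, draw]
  PD: pen down
  REPEAT 3 [
    -- iteration 1/3 --
    RT 45: heading 135 -> 90
    FD 12.9: (-2.17,-7.17) -> (-2.17,5.73) [heading=90, draw]
    BK 8.7: (-2.17,5.73) -> (-2.17,-2.97) [heading=90, draw]
    -- iteration 2/3 --
    RT 45: heading 90 -> 45
    FD 12.9: (-2.17,-2.97) -> (6.952,6.152) [heading=45, draw]
    BK 8.7: (6.952,6.152) -> (0.8,0) [heading=45, draw]
    -- iteration 3/3 --
    RT 45: heading 45 -> 0
    FD 12.9: (0.8,0) -> (13.7,0) [heading=0, draw]
    BK 8.7: (13.7,0) -> (5,0) [heading=0, draw]
  ]
]
RT 108: heading 0 -> 252
PD: pen down
LT 90: heading 252 -> 342
Final: pos=(5,0), heading=342, 20 segment(s) drawn

Segment lengths:
  seg 1: (8.96,1.061) -> (20.132,-5.389), length = 12.9
  seg 2: (20.132,-5.389) -> (12.598,-1.039), length = 8.7
  seg 3: (12.598,-1.039) -> (15.936,-13.499), length = 12.9
  seg 4: (15.936,-13.499) -> (13.685,-5.096), length = 8.7
  seg 5: (13.685,-5.096) -> (7.235,-16.267), length = 12.9
  seg 6: (7.235,-16.267) -> (11.585,-8.733), length = 8.7
  seg 7: (11.585,-8.733) -> (10.523,-12.693), length = 4.1
  seg 8: (10.523,-12.693) -> (-0.648,-19.143), length = 12.9
  seg 9: (-0.648,-19.143) -> (6.886,-14.793), length = 8.7
  seg 10: (6.886,-14.793) -> (-5.574,-11.455), length = 12.9
  seg 11: (-5.574,-11.455) -> (2.829,-13.706), length = 8.7
  seg 12: (2.829,-13.706) -> (-3.621,-2.535), length = 12.9
  seg 13: (-3.621,-2.535) -> (0.729,-10.069), length = 8.7
  seg 14: (0.729,-10.069) -> (-2.17,-7.17), length = 4.1
  seg 15: (-2.17,-7.17) -> (-2.17,5.73), length = 12.9
  seg 16: (-2.17,5.73) -> (-2.17,-2.97), length = 8.7
  seg 17: (-2.17,-2.97) -> (6.952,6.152), length = 12.9
  seg 18: (6.952,6.152) -> (0.8,0), length = 8.7
  seg 19: (0.8,0) -> (13.7,0), length = 12.9
  seg 20: (13.7,0) -> (5,0), length = 8.7
Total = 202.6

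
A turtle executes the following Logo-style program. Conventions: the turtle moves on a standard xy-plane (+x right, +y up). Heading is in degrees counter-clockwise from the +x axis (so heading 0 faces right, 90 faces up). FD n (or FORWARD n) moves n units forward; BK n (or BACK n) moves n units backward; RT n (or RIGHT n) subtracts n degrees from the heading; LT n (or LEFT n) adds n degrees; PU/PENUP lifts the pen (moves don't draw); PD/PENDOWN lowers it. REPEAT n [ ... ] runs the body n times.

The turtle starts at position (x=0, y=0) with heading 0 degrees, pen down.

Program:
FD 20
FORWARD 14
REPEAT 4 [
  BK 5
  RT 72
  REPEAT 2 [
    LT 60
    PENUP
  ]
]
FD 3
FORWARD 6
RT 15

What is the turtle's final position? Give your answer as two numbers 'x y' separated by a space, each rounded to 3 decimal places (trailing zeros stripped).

Executing turtle program step by step:
Start: pos=(0,0), heading=0, pen down
FD 20: (0,0) -> (20,0) [heading=0, draw]
FD 14: (20,0) -> (34,0) [heading=0, draw]
REPEAT 4 [
  -- iteration 1/4 --
  BK 5: (34,0) -> (29,0) [heading=0, draw]
  RT 72: heading 0 -> 288
  REPEAT 2 [
    -- iteration 1/2 --
    LT 60: heading 288 -> 348
    PU: pen up
    -- iteration 2/2 --
    LT 60: heading 348 -> 48
    PU: pen up
  ]
  -- iteration 2/4 --
  BK 5: (29,0) -> (25.654,-3.716) [heading=48, move]
  RT 72: heading 48 -> 336
  REPEAT 2 [
    -- iteration 1/2 --
    LT 60: heading 336 -> 36
    PU: pen up
    -- iteration 2/2 --
    LT 60: heading 36 -> 96
    PU: pen up
  ]
  -- iteration 3/4 --
  BK 5: (25.654,-3.716) -> (26.177,-8.688) [heading=96, move]
  RT 72: heading 96 -> 24
  REPEAT 2 [
    -- iteration 1/2 --
    LT 60: heading 24 -> 84
    PU: pen up
    -- iteration 2/2 --
    LT 60: heading 84 -> 144
    PU: pen up
  ]
  -- iteration 4/4 --
  BK 5: (26.177,-8.688) -> (30.222,-11.627) [heading=144, move]
  RT 72: heading 144 -> 72
  REPEAT 2 [
    -- iteration 1/2 --
    LT 60: heading 72 -> 132
    PU: pen up
    -- iteration 2/2 --
    LT 60: heading 132 -> 192
    PU: pen up
  ]
]
FD 3: (30.222,-11.627) -> (27.288,-12.251) [heading=192, move]
FD 6: (27.288,-12.251) -> (21.419,-13.498) [heading=192, move]
RT 15: heading 192 -> 177
Final: pos=(21.419,-13.498), heading=177, 3 segment(s) drawn

Answer: 21.419 -13.498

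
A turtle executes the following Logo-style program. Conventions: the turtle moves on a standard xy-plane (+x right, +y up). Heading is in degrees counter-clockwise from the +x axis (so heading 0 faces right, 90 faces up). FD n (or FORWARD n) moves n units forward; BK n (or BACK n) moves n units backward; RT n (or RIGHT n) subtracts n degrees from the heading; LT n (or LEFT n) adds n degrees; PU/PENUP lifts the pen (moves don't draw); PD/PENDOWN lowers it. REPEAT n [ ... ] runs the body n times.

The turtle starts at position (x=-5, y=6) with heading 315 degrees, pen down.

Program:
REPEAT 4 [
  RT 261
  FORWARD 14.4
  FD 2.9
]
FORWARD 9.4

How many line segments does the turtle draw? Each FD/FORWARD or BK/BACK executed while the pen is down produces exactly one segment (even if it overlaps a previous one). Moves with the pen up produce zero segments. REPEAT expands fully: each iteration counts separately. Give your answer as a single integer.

Answer: 9

Derivation:
Executing turtle program step by step:
Start: pos=(-5,6), heading=315, pen down
REPEAT 4 [
  -- iteration 1/4 --
  RT 261: heading 315 -> 54
  FD 14.4: (-5,6) -> (3.464,17.65) [heading=54, draw]
  FD 2.9: (3.464,17.65) -> (5.169,19.996) [heading=54, draw]
  -- iteration 2/4 --
  RT 261: heading 54 -> 153
  FD 14.4: (5.169,19.996) -> (-7.662,26.533) [heading=153, draw]
  FD 2.9: (-7.662,26.533) -> (-10.246,27.85) [heading=153, draw]
  -- iteration 3/4 --
  RT 261: heading 153 -> 252
  FD 14.4: (-10.246,27.85) -> (-14.696,14.155) [heading=252, draw]
  FD 2.9: (-14.696,14.155) -> (-15.592,11.397) [heading=252, draw]
  -- iteration 4/4 --
  RT 261: heading 252 -> 351
  FD 14.4: (-15.592,11.397) -> (-1.369,9.144) [heading=351, draw]
  FD 2.9: (-1.369,9.144) -> (1.495,8.69) [heading=351, draw]
]
FD 9.4: (1.495,8.69) -> (10.78,7.22) [heading=351, draw]
Final: pos=(10.78,7.22), heading=351, 9 segment(s) drawn
Segments drawn: 9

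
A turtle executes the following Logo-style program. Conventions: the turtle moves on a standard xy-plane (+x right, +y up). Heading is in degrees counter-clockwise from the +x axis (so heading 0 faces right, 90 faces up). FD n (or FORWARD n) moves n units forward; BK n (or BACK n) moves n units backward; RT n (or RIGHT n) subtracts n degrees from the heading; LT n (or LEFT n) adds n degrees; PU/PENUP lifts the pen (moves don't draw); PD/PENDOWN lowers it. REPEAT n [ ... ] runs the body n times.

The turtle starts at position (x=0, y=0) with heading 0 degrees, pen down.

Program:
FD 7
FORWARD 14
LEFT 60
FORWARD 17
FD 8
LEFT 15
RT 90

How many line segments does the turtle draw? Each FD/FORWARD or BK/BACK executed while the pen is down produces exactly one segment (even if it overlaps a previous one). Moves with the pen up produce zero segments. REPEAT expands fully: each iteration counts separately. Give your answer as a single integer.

Executing turtle program step by step:
Start: pos=(0,0), heading=0, pen down
FD 7: (0,0) -> (7,0) [heading=0, draw]
FD 14: (7,0) -> (21,0) [heading=0, draw]
LT 60: heading 0 -> 60
FD 17: (21,0) -> (29.5,14.722) [heading=60, draw]
FD 8: (29.5,14.722) -> (33.5,21.651) [heading=60, draw]
LT 15: heading 60 -> 75
RT 90: heading 75 -> 345
Final: pos=(33.5,21.651), heading=345, 4 segment(s) drawn
Segments drawn: 4

Answer: 4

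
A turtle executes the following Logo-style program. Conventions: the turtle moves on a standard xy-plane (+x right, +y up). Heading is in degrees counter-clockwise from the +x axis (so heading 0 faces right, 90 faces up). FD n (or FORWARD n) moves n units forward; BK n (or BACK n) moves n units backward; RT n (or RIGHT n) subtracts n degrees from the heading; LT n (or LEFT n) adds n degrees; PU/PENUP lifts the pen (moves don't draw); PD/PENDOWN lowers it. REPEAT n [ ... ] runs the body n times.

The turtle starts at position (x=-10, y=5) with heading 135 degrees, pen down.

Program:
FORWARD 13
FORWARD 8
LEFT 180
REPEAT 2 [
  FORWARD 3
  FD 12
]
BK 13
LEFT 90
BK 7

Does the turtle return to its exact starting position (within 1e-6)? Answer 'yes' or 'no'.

Answer: no

Derivation:
Executing turtle program step by step:
Start: pos=(-10,5), heading=135, pen down
FD 13: (-10,5) -> (-19.192,14.192) [heading=135, draw]
FD 8: (-19.192,14.192) -> (-24.849,19.849) [heading=135, draw]
LT 180: heading 135 -> 315
REPEAT 2 [
  -- iteration 1/2 --
  FD 3: (-24.849,19.849) -> (-22.728,17.728) [heading=315, draw]
  FD 12: (-22.728,17.728) -> (-14.243,9.243) [heading=315, draw]
  -- iteration 2/2 --
  FD 3: (-14.243,9.243) -> (-12.121,7.121) [heading=315, draw]
  FD 12: (-12.121,7.121) -> (-3.636,-1.364) [heading=315, draw]
]
BK 13: (-3.636,-1.364) -> (-12.828,7.828) [heading=315, draw]
LT 90: heading 315 -> 45
BK 7: (-12.828,7.828) -> (-17.778,2.879) [heading=45, draw]
Final: pos=(-17.778,2.879), heading=45, 8 segment(s) drawn

Start position: (-10, 5)
Final position: (-17.778, 2.879)
Distance = 8.062; >= 1e-6 -> NOT closed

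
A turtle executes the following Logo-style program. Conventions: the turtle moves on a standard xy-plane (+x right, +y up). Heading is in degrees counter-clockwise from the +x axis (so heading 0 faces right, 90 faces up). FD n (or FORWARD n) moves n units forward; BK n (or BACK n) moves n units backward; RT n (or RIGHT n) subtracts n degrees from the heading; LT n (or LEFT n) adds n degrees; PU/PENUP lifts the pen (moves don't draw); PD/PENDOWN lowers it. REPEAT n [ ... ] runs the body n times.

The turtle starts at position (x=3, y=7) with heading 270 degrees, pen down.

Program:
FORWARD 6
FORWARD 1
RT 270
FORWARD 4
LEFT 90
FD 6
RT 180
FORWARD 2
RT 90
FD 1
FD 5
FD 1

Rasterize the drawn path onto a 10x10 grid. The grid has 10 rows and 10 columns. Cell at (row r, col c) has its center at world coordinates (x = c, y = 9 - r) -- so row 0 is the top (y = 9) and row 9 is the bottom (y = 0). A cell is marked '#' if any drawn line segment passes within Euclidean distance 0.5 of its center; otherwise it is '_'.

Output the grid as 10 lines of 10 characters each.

Answer: __________
__________
___#______
___#___#__
___#___#__
########__
___#___#__
___#___#__
___#___#__
___#####__

Derivation:
Segment 0: (3,7) -> (3,1)
Segment 1: (3,1) -> (3,0)
Segment 2: (3,0) -> (7,0)
Segment 3: (7,0) -> (7,6)
Segment 4: (7,6) -> (7,4)
Segment 5: (7,4) -> (6,4)
Segment 6: (6,4) -> (1,4)
Segment 7: (1,4) -> (-0,4)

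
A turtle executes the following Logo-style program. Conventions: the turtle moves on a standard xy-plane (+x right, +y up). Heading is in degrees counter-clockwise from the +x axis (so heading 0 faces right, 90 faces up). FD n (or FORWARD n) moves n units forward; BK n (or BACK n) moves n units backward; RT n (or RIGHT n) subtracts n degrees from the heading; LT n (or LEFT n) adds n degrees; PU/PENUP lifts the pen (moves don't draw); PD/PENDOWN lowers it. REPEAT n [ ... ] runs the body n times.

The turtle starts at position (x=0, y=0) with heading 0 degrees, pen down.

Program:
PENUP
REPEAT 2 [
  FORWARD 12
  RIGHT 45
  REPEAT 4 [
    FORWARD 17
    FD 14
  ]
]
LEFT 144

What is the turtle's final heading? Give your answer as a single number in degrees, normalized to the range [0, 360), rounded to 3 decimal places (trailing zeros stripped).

Answer: 54

Derivation:
Executing turtle program step by step:
Start: pos=(0,0), heading=0, pen down
PU: pen up
REPEAT 2 [
  -- iteration 1/2 --
  FD 12: (0,0) -> (12,0) [heading=0, move]
  RT 45: heading 0 -> 315
  REPEAT 4 [
    -- iteration 1/4 --
    FD 17: (12,0) -> (24.021,-12.021) [heading=315, move]
    FD 14: (24.021,-12.021) -> (33.92,-21.92) [heading=315, move]
    -- iteration 2/4 --
    FD 17: (33.92,-21.92) -> (45.941,-33.941) [heading=315, move]
    FD 14: (45.941,-33.941) -> (55.841,-43.841) [heading=315, move]
    -- iteration 3/4 --
    FD 17: (55.841,-43.841) -> (67.861,-55.861) [heading=315, move]
    FD 14: (67.861,-55.861) -> (77.761,-65.761) [heading=315, move]
    -- iteration 4/4 --
    FD 17: (77.761,-65.761) -> (89.782,-77.782) [heading=315, move]
    FD 14: (89.782,-77.782) -> (99.681,-87.681) [heading=315, move]
  ]
  -- iteration 2/2 --
  FD 12: (99.681,-87.681) -> (108.167,-96.167) [heading=315, move]
  RT 45: heading 315 -> 270
  REPEAT 4 [
    -- iteration 1/4 --
    FD 17: (108.167,-96.167) -> (108.167,-113.167) [heading=270, move]
    FD 14: (108.167,-113.167) -> (108.167,-127.167) [heading=270, move]
    -- iteration 2/4 --
    FD 17: (108.167,-127.167) -> (108.167,-144.167) [heading=270, move]
    FD 14: (108.167,-144.167) -> (108.167,-158.167) [heading=270, move]
    -- iteration 3/4 --
    FD 17: (108.167,-158.167) -> (108.167,-175.167) [heading=270, move]
    FD 14: (108.167,-175.167) -> (108.167,-189.167) [heading=270, move]
    -- iteration 4/4 --
    FD 17: (108.167,-189.167) -> (108.167,-206.167) [heading=270, move]
    FD 14: (108.167,-206.167) -> (108.167,-220.167) [heading=270, move]
  ]
]
LT 144: heading 270 -> 54
Final: pos=(108.167,-220.167), heading=54, 0 segment(s) drawn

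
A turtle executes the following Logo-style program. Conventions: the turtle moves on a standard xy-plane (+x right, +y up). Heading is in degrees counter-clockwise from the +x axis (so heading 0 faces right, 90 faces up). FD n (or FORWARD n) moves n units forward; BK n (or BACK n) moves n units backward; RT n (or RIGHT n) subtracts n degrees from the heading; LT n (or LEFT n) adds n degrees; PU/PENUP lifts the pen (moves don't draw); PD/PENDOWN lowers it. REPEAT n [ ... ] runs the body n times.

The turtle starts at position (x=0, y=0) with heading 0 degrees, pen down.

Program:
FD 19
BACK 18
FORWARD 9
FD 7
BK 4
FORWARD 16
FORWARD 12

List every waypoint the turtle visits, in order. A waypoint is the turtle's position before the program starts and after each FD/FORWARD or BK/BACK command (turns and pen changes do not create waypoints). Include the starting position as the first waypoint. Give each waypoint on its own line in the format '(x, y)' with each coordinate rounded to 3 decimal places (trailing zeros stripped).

Executing turtle program step by step:
Start: pos=(0,0), heading=0, pen down
FD 19: (0,0) -> (19,0) [heading=0, draw]
BK 18: (19,0) -> (1,0) [heading=0, draw]
FD 9: (1,0) -> (10,0) [heading=0, draw]
FD 7: (10,0) -> (17,0) [heading=0, draw]
BK 4: (17,0) -> (13,0) [heading=0, draw]
FD 16: (13,0) -> (29,0) [heading=0, draw]
FD 12: (29,0) -> (41,0) [heading=0, draw]
Final: pos=(41,0), heading=0, 7 segment(s) drawn
Waypoints (8 total):
(0, 0)
(19, 0)
(1, 0)
(10, 0)
(17, 0)
(13, 0)
(29, 0)
(41, 0)

Answer: (0, 0)
(19, 0)
(1, 0)
(10, 0)
(17, 0)
(13, 0)
(29, 0)
(41, 0)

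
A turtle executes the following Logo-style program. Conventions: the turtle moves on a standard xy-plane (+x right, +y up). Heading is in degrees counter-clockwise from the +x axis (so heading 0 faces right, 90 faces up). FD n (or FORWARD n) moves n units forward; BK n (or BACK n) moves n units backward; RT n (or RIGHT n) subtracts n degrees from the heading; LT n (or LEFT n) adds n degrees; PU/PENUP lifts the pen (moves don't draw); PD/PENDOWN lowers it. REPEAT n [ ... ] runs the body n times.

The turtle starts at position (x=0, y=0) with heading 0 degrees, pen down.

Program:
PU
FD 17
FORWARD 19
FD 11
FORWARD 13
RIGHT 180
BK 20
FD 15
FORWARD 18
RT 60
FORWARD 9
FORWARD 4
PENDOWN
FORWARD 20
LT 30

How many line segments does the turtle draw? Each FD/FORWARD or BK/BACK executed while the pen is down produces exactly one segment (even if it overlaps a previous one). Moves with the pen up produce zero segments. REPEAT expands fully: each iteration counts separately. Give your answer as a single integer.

Answer: 1

Derivation:
Executing turtle program step by step:
Start: pos=(0,0), heading=0, pen down
PU: pen up
FD 17: (0,0) -> (17,0) [heading=0, move]
FD 19: (17,0) -> (36,0) [heading=0, move]
FD 11: (36,0) -> (47,0) [heading=0, move]
FD 13: (47,0) -> (60,0) [heading=0, move]
RT 180: heading 0 -> 180
BK 20: (60,0) -> (80,0) [heading=180, move]
FD 15: (80,0) -> (65,0) [heading=180, move]
FD 18: (65,0) -> (47,0) [heading=180, move]
RT 60: heading 180 -> 120
FD 9: (47,0) -> (42.5,7.794) [heading=120, move]
FD 4: (42.5,7.794) -> (40.5,11.258) [heading=120, move]
PD: pen down
FD 20: (40.5,11.258) -> (30.5,28.579) [heading=120, draw]
LT 30: heading 120 -> 150
Final: pos=(30.5,28.579), heading=150, 1 segment(s) drawn
Segments drawn: 1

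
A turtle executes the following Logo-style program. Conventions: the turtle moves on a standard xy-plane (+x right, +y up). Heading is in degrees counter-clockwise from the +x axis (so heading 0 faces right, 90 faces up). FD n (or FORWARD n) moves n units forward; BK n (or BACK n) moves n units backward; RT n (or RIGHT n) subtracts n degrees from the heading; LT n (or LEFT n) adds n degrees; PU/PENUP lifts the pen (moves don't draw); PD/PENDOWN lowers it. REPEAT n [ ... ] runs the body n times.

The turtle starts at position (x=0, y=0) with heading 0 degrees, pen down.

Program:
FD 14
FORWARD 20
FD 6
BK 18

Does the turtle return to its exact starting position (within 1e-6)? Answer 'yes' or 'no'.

Executing turtle program step by step:
Start: pos=(0,0), heading=0, pen down
FD 14: (0,0) -> (14,0) [heading=0, draw]
FD 20: (14,0) -> (34,0) [heading=0, draw]
FD 6: (34,0) -> (40,0) [heading=0, draw]
BK 18: (40,0) -> (22,0) [heading=0, draw]
Final: pos=(22,0), heading=0, 4 segment(s) drawn

Start position: (0, 0)
Final position: (22, 0)
Distance = 22; >= 1e-6 -> NOT closed

Answer: no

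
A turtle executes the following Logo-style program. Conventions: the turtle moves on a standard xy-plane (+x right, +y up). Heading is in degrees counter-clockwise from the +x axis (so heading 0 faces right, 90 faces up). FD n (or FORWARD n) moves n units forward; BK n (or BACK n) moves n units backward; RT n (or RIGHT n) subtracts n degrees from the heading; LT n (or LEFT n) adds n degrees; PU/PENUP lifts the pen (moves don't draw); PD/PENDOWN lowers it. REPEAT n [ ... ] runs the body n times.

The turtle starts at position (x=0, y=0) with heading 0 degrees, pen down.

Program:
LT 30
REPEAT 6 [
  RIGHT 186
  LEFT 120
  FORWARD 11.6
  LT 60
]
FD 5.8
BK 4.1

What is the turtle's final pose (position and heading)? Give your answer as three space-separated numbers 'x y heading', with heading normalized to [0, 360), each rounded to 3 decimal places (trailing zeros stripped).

Executing turtle program step by step:
Start: pos=(0,0), heading=0, pen down
LT 30: heading 0 -> 30
REPEAT 6 [
  -- iteration 1/6 --
  RT 186: heading 30 -> 204
  LT 120: heading 204 -> 324
  FD 11.6: (0,0) -> (9.385,-6.818) [heading=324, draw]
  LT 60: heading 324 -> 24
  -- iteration 2/6 --
  RT 186: heading 24 -> 198
  LT 120: heading 198 -> 318
  FD 11.6: (9.385,-6.818) -> (18.005,-14.58) [heading=318, draw]
  LT 60: heading 318 -> 18
  -- iteration 3/6 --
  RT 186: heading 18 -> 192
  LT 120: heading 192 -> 312
  FD 11.6: (18.005,-14.58) -> (25.767,-23.201) [heading=312, draw]
  LT 60: heading 312 -> 12
  -- iteration 4/6 --
  RT 186: heading 12 -> 186
  LT 120: heading 186 -> 306
  FD 11.6: (25.767,-23.201) -> (32.585,-32.585) [heading=306, draw]
  LT 60: heading 306 -> 6
  -- iteration 5/6 --
  RT 186: heading 6 -> 180
  LT 120: heading 180 -> 300
  FD 11.6: (32.585,-32.585) -> (38.385,-42.631) [heading=300, draw]
  LT 60: heading 300 -> 0
  -- iteration 6/6 --
  RT 186: heading 0 -> 174
  LT 120: heading 174 -> 294
  FD 11.6: (38.385,-42.631) -> (43.103,-53.228) [heading=294, draw]
  LT 60: heading 294 -> 354
]
FD 5.8: (43.103,-53.228) -> (48.872,-53.835) [heading=354, draw]
BK 4.1: (48.872,-53.835) -> (44.794,-53.406) [heading=354, draw]
Final: pos=(44.794,-53.406), heading=354, 8 segment(s) drawn

Answer: 44.794 -53.406 354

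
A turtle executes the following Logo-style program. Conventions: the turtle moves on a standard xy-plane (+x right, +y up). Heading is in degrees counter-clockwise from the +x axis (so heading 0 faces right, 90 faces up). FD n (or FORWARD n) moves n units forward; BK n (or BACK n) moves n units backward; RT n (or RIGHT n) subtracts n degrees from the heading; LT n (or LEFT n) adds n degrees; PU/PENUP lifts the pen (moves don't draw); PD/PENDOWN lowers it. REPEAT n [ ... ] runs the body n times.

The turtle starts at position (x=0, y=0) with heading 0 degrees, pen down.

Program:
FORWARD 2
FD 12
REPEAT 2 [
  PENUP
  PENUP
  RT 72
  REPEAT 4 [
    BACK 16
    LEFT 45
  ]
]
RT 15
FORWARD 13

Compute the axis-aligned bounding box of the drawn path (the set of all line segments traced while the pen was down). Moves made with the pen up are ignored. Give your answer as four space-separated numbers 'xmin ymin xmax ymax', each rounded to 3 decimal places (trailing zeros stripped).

Executing turtle program step by step:
Start: pos=(0,0), heading=0, pen down
FD 2: (0,0) -> (2,0) [heading=0, draw]
FD 12: (2,0) -> (14,0) [heading=0, draw]
REPEAT 2 [
  -- iteration 1/2 --
  PU: pen up
  PU: pen up
  RT 72: heading 0 -> 288
  REPEAT 4 [
    -- iteration 1/4 --
    BK 16: (14,0) -> (9.056,15.217) [heading=288, move]
    LT 45: heading 288 -> 333
    -- iteration 2/4 --
    BK 16: (9.056,15.217) -> (-5.2,22.481) [heading=333, move]
    LT 45: heading 333 -> 18
    -- iteration 3/4 --
    BK 16: (-5.2,22.481) -> (-20.417,17.536) [heading=18, move]
    LT 45: heading 18 -> 63
    -- iteration 4/4 --
    BK 16: (-20.417,17.536) -> (-27.681,3.28) [heading=63, move]
    LT 45: heading 63 -> 108
  ]
  -- iteration 2/2 --
  PU: pen up
  PU: pen up
  RT 72: heading 108 -> 36
  REPEAT 4 [
    -- iteration 1/4 --
    BK 16: (-27.681,3.28) -> (-40.625,-6.124) [heading=36, move]
    LT 45: heading 36 -> 81
    -- iteration 2/4 --
    BK 16: (-40.625,-6.124) -> (-43.128,-21.927) [heading=81, move]
    LT 45: heading 81 -> 126
    -- iteration 3/4 --
    BK 16: (-43.128,-21.927) -> (-33.724,-34.871) [heading=126, move]
    LT 45: heading 126 -> 171
    -- iteration 4/4 --
    BK 16: (-33.724,-34.871) -> (-17.921,-37.374) [heading=171, move]
    LT 45: heading 171 -> 216
  ]
]
RT 15: heading 216 -> 201
FD 13: (-17.921,-37.374) -> (-30.057,-42.033) [heading=201, move]
Final: pos=(-30.057,-42.033), heading=201, 2 segment(s) drawn

Segment endpoints: x in {0, 2, 14}, y in {0}
xmin=0, ymin=0, xmax=14, ymax=0

Answer: 0 0 14 0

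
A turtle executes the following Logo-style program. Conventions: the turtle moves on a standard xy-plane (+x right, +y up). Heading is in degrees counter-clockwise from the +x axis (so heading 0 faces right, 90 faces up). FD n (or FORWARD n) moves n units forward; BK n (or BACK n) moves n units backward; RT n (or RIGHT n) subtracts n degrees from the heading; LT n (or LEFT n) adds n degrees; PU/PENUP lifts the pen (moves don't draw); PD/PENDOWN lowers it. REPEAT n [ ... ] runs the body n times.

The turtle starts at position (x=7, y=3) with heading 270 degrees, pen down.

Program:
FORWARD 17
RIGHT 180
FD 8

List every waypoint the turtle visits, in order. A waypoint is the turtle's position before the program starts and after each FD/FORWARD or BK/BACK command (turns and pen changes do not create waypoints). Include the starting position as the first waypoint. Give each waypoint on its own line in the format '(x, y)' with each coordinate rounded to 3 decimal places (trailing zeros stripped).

Answer: (7, 3)
(7, -14)
(7, -6)

Derivation:
Executing turtle program step by step:
Start: pos=(7,3), heading=270, pen down
FD 17: (7,3) -> (7,-14) [heading=270, draw]
RT 180: heading 270 -> 90
FD 8: (7,-14) -> (7,-6) [heading=90, draw]
Final: pos=(7,-6), heading=90, 2 segment(s) drawn
Waypoints (3 total):
(7, 3)
(7, -14)
(7, -6)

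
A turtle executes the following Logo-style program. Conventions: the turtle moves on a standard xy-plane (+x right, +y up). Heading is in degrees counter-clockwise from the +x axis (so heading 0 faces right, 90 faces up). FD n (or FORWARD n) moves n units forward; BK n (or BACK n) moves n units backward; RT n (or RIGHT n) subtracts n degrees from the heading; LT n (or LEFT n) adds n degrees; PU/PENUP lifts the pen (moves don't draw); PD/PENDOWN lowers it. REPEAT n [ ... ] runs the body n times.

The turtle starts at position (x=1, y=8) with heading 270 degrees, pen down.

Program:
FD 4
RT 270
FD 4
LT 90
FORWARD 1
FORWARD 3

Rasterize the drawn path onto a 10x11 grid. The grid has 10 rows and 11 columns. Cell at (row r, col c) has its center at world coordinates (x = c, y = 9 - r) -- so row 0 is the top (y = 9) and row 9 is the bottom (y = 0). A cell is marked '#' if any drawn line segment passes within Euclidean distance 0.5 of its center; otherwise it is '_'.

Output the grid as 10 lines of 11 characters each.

Segment 0: (1,8) -> (1,4)
Segment 1: (1,4) -> (5,4)
Segment 2: (5,4) -> (5,5)
Segment 3: (5,5) -> (5,8)

Answer: ___________
_#___#_____
_#___#_____
_#___#_____
_#___#_____
_#####_____
___________
___________
___________
___________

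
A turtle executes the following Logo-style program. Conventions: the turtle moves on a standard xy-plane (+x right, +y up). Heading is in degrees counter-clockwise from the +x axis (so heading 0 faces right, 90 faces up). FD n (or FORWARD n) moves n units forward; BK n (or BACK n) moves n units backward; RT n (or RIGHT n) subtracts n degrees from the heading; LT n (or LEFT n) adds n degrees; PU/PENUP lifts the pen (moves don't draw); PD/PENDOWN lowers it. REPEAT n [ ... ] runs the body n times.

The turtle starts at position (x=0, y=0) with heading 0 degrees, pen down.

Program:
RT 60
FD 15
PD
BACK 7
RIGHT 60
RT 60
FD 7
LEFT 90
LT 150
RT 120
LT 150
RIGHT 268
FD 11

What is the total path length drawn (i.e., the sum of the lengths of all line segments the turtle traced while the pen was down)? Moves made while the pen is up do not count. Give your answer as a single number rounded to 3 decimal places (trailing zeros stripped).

Answer: 40

Derivation:
Executing turtle program step by step:
Start: pos=(0,0), heading=0, pen down
RT 60: heading 0 -> 300
FD 15: (0,0) -> (7.5,-12.99) [heading=300, draw]
PD: pen down
BK 7: (7.5,-12.99) -> (4,-6.928) [heading=300, draw]
RT 60: heading 300 -> 240
RT 60: heading 240 -> 180
FD 7: (4,-6.928) -> (-3,-6.928) [heading=180, draw]
LT 90: heading 180 -> 270
LT 150: heading 270 -> 60
RT 120: heading 60 -> 300
LT 150: heading 300 -> 90
RT 268: heading 90 -> 182
FD 11: (-3,-6.928) -> (-13.993,-7.312) [heading=182, draw]
Final: pos=(-13.993,-7.312), heading=182, 4 segment(s) drawn

Segment lengths:
  seg 1: (0,0) -> (7.5,-12.99), length = 15
  seg 2: (7.5,-12.99) -> (4,-6.928), length = 7
  seg 3: (4,-6.928) -> (-3,-6.928), length = 7
  seg 4: (-3,-6.928) -> (-13.993,-7.312), length = 11
Total = 40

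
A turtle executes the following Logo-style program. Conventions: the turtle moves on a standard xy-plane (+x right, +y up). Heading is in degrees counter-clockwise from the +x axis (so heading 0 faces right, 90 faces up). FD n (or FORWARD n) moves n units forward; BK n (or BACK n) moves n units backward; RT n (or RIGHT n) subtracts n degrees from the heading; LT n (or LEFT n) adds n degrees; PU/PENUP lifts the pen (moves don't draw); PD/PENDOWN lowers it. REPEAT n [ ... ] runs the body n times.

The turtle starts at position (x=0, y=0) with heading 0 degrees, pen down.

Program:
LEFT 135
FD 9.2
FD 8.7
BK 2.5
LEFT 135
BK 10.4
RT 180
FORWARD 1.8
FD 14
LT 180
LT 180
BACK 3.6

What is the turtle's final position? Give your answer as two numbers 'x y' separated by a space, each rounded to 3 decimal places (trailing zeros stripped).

Answer: -10.889 33.489

Derivation:
Executing turtle program step by step:
Start: pos=(0,0), heading=0, pen down
LT 135: heading 0 -> 135
FD 9.2: (0,0) -> (-6.505,6.505) [heading=135, draw]
FD 8.7: (-6.505,6.505) -> (-12.657,12.657) [heading=135, draw]
BK 2.5: (-12.657,12.657) -> (-10.889,10.889) [heading=135, draw]
LT 135: heading 135 -> 270
BK 10.4: (-10.889,10.889) -> (-10.889,21.289) [heading=270, draw]
RT 180: heading 270 -> 90
FD 1.8: (-10.889,21.289) -> (-10.889,23.089) [heading=90, draw]
FD 14: (-10.889,23.089) -> (-10.889,37.089) [heading=90, draw]
LT 180: heading 90 -> 270
LT 180: heading 270 -> 90
BK 3.6: (-10.889,37.089) -> (-10.889,33.489) [heading=90, draw]
Final: pos=(-10.889,33.489), heading=90, 7 segment(s) drawn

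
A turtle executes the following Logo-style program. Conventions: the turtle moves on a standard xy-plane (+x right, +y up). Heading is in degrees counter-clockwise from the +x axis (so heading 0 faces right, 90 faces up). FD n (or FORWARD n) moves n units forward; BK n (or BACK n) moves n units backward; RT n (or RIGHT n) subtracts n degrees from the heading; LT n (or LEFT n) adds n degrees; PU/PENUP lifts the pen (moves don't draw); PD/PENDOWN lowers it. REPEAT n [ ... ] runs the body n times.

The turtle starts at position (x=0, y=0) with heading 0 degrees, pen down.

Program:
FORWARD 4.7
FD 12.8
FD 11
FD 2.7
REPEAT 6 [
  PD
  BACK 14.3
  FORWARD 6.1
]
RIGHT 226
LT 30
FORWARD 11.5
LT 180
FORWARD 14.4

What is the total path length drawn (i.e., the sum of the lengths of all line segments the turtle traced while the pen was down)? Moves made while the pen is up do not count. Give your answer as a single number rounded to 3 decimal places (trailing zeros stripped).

Executing turtle program step by step:
Start: pos=(0,0), heading=0, pen down
FD 4.7: (0,0) -> (4.7,0) [heading=0, draw]
FD 12.8: (4.7,0) -> (17.5,0) [heading=0, draw]
FD 11: (17.5,0) -> (28.5,0) [heading=0, draw]
FD 2.7: (28.5,0) -> (31.2,0) [heading=0, draw]
REPEAT 6 [
  -- iteration 1/6 --
  PD: pen down
  BK 14.3: (31.2,0) -> (16.9,0) [heading=0, draw]
  FD 6.1: (16.9,0) -> (23,0) [heading=0, draw]
  -- iteration 2/6 --
  PD: pen down
  BK 14.3: (23,0) -> (8.7,0) [heading=0, draw]
  FD 6.1: (8.7,0) -> (14.8,0) [heading=0, draw]
  -- iteration 3/6 --
  PD: pen down
  BK 14.3: (14.8,0) -> (0.5,0) [heading=0, draw]
  FD 6.1: (0.5,0) -> (6.6,0) [heading=0, draw]
  -- iteration 4/6 --
  PD: pen down
  BK 14.3: (6.6,0) -> (-7.7,0) [heading=0, draw]
  FD 6.1: (-7.7,0) -> (-1.6,0) [heading=0, draw]
  -- iteration 5/6 --
  PD: pen down
  BK 14.3: (-1.6,0) -> (-15.9,0) [heading=0, draw]
  FD 6.1: (-15.9,0) -> (-9.8,0) [heading=0, draw]
  -- iteration 6/6 --
  PD: pen down
  BK 14.3: (-9.8,0) -> (-24.1,0) [heading=0, draw]
  FD 6.1: (-24.1,0) -> (-18,0) [heading=0, draw]
]
RT 226: heading 0 -> 134
LT 30: heading 134 -> 164
FD 11.5: (-18,0) -> (-29.055,3.17) [heading=164, draw]
LT 180: heading 164 -> 344
FD 14.4: (-29.055,3.17) -> (-15.212,-0.799) [heading=344, draw]
Final: pos=(-15.212,-0.799), heading=344, 18 segment(s) drawn

Segment lengths:
  seg 1: (0,0) -> (4.7,0), length = 4.7
  seg 2: (4.7,0) -> (17.5,0), length = 12.8
  seg 3: (17.5,0) -> (28.5,0), length = 11
  seg 4: (28.5,0) -> (31.2,0), length = 2.7
  seg 5: (31.2,0) -> (16.9,0), length = 14.3
  seg 6: (16.9,0) -> (23,0), length = 6.1
  seg 7: (23,0) -> (8.7,0), length = 14.3
  seg 8: (8.7,0) -> (14.8,0), length = 6.1
  seg 9: (14.8,0) -> (0.5,0), length = 14.3
  seg 10: (0.5,0) -> (6.6,0), length = 6.1
  seg 11: (6.6,0) -> (-7.7,0), length = 14.3
  seg 12: (-7.7,0) -> (-1.6,0), length = 6.1
  seg 13: (-1.6,0) -> (-15.9,0), length = 14.3
  seg 14: (-15.9,0) -> (-9.8,0), length = 6.1
  seg 15: (-9.8,0) -> (-24.1,0), length = 14.3
  seg 16: (-24.1,0) -> (-18,0), length = 6.1
  seg 17: (-18,0) -> (-29.055,3.17), length = 11.5
  seg 18: (-29.055,3.17) -> (-15.212,-0.799), length = 14.4
Total = 179.5

Answer: 179.5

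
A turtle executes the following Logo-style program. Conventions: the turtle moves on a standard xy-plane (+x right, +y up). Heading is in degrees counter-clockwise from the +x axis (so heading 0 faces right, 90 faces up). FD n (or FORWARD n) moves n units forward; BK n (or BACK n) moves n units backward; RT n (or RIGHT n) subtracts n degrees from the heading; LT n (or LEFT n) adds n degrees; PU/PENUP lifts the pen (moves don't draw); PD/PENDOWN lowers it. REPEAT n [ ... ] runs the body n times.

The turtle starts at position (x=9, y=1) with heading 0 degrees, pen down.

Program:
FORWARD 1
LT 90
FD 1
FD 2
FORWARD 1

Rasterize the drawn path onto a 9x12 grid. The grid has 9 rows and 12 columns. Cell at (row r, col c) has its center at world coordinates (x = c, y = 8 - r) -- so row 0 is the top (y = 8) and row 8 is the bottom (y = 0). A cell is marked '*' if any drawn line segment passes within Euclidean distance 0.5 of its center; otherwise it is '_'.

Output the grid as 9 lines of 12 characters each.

Answer: ____________
____________
____________
__________*_
__________*_
__________*_
__________*_
_________**_
____________

Derivation:
Segment 0: (9,1) -> (10,1)
Segment 1: (10,1) -> (10,2)
Segment 2: (10,2) -> (10,4)
Segment 3: (10,4) -> (10,5)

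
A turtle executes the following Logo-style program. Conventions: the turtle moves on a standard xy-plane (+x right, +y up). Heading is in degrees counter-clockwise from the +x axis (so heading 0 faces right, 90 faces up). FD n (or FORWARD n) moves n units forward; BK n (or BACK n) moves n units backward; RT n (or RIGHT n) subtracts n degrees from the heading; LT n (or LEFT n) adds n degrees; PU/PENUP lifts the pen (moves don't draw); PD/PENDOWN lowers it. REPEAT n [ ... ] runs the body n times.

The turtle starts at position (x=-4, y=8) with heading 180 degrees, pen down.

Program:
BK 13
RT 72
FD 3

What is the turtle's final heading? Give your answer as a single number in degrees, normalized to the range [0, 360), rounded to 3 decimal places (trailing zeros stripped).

Answer: 108

Derivation:
Executing turtle program step by step:
Start: pos=(-4,8), heading=180, pen down
BK 13: (-4,8) -> (9,8) [heading=180, draw]
RT 72: heading 180 -> 108
FD 3: (9,8) -> (8.073,10.853) [heading=108, draw]
Final: pos=(8.073,10.853), heading=108, 2 segment(s) drawn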